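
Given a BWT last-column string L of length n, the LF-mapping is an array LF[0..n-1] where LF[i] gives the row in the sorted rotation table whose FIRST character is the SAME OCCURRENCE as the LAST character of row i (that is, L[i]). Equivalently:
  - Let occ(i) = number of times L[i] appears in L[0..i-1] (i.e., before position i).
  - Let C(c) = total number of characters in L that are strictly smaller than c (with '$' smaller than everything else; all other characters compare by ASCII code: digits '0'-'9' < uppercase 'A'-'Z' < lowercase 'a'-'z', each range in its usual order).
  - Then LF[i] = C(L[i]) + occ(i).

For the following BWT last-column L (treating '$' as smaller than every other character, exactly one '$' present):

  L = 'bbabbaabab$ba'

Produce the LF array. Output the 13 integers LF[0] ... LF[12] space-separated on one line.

Char counts: '$':1, 'a':5, 'b':7
C (first-col start): C('$')=0, C('a')=1, C('b')=6
L[0]='b': occ=0, LF[0]=C('b')+0=6+0=6
L[1]='b': occ=1, LF[1]=C('b')+1=6+1=7
L[2]='a': occ=0, LF[2]=C('a')+0=1+0=1
L[3]='b': occ=2, LF[3]=C('b')+2=6+2=8
L[4]='b': occ=3, LF[4]=C('b')+3=6+3=9
L[5]='a': occ=1, LF[5]=C('a')+1=1+1=2
L[6]='a': occ=2, LF[6]=C('a')+2=1+2=3
L[7]='b': occ=4, LF[7]=C('b')+4=6+4=10
L[8]='a': occ=3, LF[8]=C('a')+3=1+3=4
L[9]='b': occ=5, LF[9]=C('b')+5=6+5=11
L[10]='$': occ=0, LF[10]=C('$')+0=0+0=0
L[11]='b': occ=6, LF[11]=C('b')+6=6+6=12
L[12]='a': occ=4, LF[12]=C('a')+4=1+4=5

Answer: 6 7 1 8 9 2 3 10 4 11 0 12 5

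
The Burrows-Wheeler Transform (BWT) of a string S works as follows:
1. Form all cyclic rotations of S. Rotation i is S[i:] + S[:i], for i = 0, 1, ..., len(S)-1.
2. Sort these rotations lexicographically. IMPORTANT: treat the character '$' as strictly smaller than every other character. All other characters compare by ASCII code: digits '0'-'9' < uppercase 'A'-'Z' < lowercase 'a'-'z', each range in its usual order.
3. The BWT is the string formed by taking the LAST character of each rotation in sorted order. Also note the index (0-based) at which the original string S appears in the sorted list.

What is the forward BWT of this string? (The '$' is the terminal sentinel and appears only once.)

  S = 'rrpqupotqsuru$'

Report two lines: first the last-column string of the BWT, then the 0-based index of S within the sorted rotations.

Answer: upurtpr$uqorqs
7

Derivation:
All 14 rotations (rotation i = S[i:]+S[:i]):
  rot[0] = rrpqupotqsuru$
  rot[1] = rpqupotqsuru$r
  rot[2] = pqupotqsuru$rr
  rot[3] = qupotqsuru$rrp
  rot[4] = upotqsuru$rrpq
  rot[5] = potqsuru$rrpqu
  rot[6] = otqsuru$rrpqup
  rot[7] = tqsuru$rrpqupo
  rot[8] = qsuru$rrpqupot
  rot[9] = suru$rrpqupotq
  rot[10] = uru$rrpqupotqs
  rot[11] = ru$rrpqupotqsu
  rot[12] = u$rrpqupotqsur
  rot[13] = $rrpqupotqsuru
Sorted (with $ < everything):
  sorted[0] = $rrpqupotqsuru  (last char: 'u')
  sorted[1] = otqsuru$rrpqup  (last char: 'p')
  sorted[2] = potqsuru$rrpqu  (last char: 'u')
  sorted[3] = pqupotqsuru$rr  (last char: 'r')
  sorted[4] = qsuru$rrpqupot  (last char: 't')
  sorted[5] = qupotqsuru$rrp  (last char: 'p')
  sorted[6] = rpqupotqsuru$r  (last char: 'r')
  sorted[7] = rrpqupotqsuru$  (last char: '$')
  sorted[8] = ru$rrpqupotqsu  (last char: 'u')
  sorted[9] = suru$rrpqupotq  (last char: 'q')
  sorted[10] = tqsuru$rrpqupo  (last char: 'o')
  sorted[11] = u$rrpqupotqsur  (last char: 'r')
  sorted[12] = upotqsuru$rrpq  (last char: 'q')
  sorted[13] = uru$rrpqupotqs  (last char: 's')
Last column: upurtpr$uqorqs
Original string S is at sorted index 7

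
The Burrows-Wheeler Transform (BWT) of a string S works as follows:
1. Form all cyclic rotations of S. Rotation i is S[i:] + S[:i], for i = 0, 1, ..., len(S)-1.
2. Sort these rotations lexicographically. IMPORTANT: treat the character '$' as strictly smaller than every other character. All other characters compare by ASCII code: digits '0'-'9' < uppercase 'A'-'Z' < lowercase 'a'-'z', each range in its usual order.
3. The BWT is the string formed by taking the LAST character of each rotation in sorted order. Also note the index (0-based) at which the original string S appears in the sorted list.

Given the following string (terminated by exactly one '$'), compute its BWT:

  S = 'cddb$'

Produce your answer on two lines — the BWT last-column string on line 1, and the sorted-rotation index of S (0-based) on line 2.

Answer: bd$dc
2

Derivation:
All 5 rotations (rotation i = S[i:]+S[:i]):
  rot[0] = cddb$
  rot[1] = ddb$c
  rot[2] = db$cd
  rot[3] = b$cdd
  rot[4] = $cddb
Sorted (with $ < everything):
  sorted[0] = $cddb  (last char: 'b')
  sorted[1] = b$cdd  (last char: 'd')
  sorted[2] = cddb$  (last char: '$')
  sorted[3] = db$cd  (last char: 'd')
  sorted[4] = ddb$c  (last char: 'c')
Last column: bd$dc
Original string S is at sorted index 2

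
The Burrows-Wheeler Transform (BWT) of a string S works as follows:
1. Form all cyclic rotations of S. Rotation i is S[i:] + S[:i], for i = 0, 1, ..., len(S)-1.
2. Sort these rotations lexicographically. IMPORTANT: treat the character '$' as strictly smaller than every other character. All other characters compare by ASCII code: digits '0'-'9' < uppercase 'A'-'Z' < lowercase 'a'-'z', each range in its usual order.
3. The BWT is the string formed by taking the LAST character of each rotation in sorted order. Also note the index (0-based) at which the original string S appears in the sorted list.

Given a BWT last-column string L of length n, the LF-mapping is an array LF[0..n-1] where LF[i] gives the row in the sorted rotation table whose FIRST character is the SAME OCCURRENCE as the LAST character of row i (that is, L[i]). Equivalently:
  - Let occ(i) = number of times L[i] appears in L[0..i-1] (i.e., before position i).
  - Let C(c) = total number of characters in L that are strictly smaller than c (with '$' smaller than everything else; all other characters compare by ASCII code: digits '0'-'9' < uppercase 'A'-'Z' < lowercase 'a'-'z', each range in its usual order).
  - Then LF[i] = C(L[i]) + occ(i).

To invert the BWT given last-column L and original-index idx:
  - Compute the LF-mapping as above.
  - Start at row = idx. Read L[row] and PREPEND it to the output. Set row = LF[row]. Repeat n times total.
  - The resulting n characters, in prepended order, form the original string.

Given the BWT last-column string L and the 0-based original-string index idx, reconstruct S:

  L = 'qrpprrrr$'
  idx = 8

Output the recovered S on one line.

LF mapping: 3 4 1 2 5 6 7 8 0
Walk LF starting at row 8, prepending L[row]:
  step 1: row=8, L[8]='$', prepend. Next row=LF[8]=0
  step 2: row=0, L[0]='q', prepend. Next row=LF[0]=3
  step 3: row=3, L[3]='p', prepend. Next row=LF[3]=2
  step 4: row=2, L[2]='p', prepend. Next row=LF[2]=1
  step 5: row=1, L[1]='r', prepend. Next row=LF[1]=4
  step 6: row=4, L[4]='r', prepend. Next row=LF[4]=5
  step 7: row=5, L[5]='r', prepend. Next row=LF[5]=6
  step 8: row=6, L[6]='r', prepend. Next row=LF[6]=7
  step 9: row=7, L[7]='r', prepend. Next row=LF[7]=8
Reversed output: rrrrrppq$

Answer: rrrrrppq$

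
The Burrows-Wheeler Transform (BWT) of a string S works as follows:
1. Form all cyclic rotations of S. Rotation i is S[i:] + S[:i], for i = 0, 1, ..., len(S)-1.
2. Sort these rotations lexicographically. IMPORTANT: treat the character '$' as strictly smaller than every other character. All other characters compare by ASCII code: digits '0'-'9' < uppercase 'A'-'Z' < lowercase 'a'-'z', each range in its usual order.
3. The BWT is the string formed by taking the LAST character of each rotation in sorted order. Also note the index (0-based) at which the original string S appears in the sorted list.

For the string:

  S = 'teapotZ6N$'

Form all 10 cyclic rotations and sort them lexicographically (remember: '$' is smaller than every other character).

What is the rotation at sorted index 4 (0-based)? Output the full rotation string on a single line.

Answer: apotZ6N$te

Derivation:
All 10 rotations (rotation i = S[i:]+S[:i]):
  rot[0] = teapotZ6N$
  rot[1] = eapotZ6N$t
  rot[2] = apotZ6N$te
  rot[3] = potZ6N$tea
  rot[4] = otZ6N$teap
  rot[5] = tZ6N$teapo
  rot[6] = Z6N$teapot
  rot[7] = 6N$teapotZ
  rot[8] = N$teapotZ6
  rot[9] = $teapotZ6N
Sorted (with $ < everything):
  sorted[0] = $teapotZ6N
  sorted[1] = 6N$teapotZ
  sorted[2] = N$teapotZ6
  sorted[3] = Z6N$teapot
  sorted[4] = apotZ6N$te
  sorted[5] = eapotZ6N$t
  sorted[6] = otZ6N$teap
  sorted[7] = potZ6N$tea
  sorted[8] = tZ6N$teapo
  sorted[9] = teapotZ6N$
sorted[4] = apotZ6N$te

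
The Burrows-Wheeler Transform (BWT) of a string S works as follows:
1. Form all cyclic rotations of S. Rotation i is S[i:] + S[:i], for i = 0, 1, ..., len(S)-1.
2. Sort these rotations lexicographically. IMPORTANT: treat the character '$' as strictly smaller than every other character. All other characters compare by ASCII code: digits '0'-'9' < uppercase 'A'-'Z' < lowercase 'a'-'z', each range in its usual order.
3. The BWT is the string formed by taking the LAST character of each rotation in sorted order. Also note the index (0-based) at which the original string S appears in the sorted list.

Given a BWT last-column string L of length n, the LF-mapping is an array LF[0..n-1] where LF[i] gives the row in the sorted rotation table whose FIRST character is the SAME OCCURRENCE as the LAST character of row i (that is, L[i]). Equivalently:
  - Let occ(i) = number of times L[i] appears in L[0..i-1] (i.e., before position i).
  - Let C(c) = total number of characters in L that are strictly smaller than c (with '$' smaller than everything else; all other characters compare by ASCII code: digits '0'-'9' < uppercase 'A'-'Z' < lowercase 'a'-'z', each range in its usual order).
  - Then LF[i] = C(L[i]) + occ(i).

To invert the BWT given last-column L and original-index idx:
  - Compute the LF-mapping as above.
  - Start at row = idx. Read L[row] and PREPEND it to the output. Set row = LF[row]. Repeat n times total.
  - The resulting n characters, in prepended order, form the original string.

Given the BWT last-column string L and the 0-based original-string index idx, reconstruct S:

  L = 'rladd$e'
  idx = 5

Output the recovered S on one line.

LF mapping: 6 5 1 2 3 0 4
Walk LF starting at row 5, prepending L[row]:
  step 1: row=5, L[5]='$', prepend. Next row=LF[5]=0
  step 2: row=0, L[0]='r', prepend. Next row=LF[0]=6
  step 3: row=6, L[6]='e', prepend. Next row=LF[6]=4
  step 4: row=4, L[4]='d', prepend. Next row=LF[4]=3
  step 5: row=3, L[3]='d', prepend. Next row=LF[3]=2
  step 6: row=2, L[2]='a', prepend. Next row=LF[2]=1
  step 7: row=1, L[1]='l', prepend. Next row=LF[1]=5
Reversed output: ladder$

Answer: ladder$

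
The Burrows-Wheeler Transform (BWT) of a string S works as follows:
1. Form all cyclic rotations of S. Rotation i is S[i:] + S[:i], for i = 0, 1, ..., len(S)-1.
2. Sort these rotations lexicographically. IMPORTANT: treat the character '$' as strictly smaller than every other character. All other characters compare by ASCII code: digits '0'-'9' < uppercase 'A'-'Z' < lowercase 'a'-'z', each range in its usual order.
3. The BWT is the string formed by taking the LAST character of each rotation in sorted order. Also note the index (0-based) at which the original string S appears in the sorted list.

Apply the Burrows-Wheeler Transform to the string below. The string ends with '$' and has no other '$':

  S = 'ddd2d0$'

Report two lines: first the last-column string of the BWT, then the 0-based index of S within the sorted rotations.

All 7 rotations (rotation i = S[i:]+S[:i]):
  rot[0] = ddd2d0$
  rot[1] = dd2d0$d
  rot[2] = d2d0$dd
  rot[3] = 2d0$ddd
  rot[4] = d0$ddd2
  rot[5] = 0$ddd2d
  rot[6] = $ddd2d0
Sorted (with $ < everything):
  sorted[0] = $ddd2d0  (last char: '0')
  sorted[1] = 0$ddd2d  (last char: 'd')
  sorted[2] = 2d0$ddd  (last char: 'd')
  sorted[3] = d0$ddd2  (last char: '2')
  sorted[4] = d2d0$dd  (last char: 'd')
  sorted[5] = dd2d0$d  (last char: 'd')
  sorted[6] = ddd2d0$  (last char: '$')
Last column: 0dd2dd$
Original string S is at sorted index 6

Answer: 0dd2dd$
6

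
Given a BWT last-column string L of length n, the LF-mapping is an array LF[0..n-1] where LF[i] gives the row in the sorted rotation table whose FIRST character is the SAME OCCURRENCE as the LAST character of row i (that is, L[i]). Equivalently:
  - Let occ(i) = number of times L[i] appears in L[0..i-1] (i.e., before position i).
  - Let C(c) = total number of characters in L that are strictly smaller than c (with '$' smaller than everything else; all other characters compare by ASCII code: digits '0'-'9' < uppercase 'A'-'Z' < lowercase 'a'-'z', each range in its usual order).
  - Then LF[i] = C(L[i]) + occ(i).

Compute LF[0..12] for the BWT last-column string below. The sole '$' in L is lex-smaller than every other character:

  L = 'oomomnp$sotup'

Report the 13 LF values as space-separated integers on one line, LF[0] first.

Char counts: '$':1, 'm':2, 'n':1, 'o':4, 'p':2, 's':1, 't':1, 'u':1
C (first-col start): C('$')=0, C('m')=1, C('n')=3, C('o')=4, C('p')=8, C('s')=10, C('t')=11, C('u')=12
L[0]='o': occ=0, LF[0]=C('o')+0=4+0=4
L[1]='o': occ=1, LF[1]=C('o')+1=4+1=5
L[2]='m': occ=0, LF[2]=C('m')+0=1+0=1
L[3]='o': occ=2, LF[3]=C('o')+2=4+2=6
L[4]='m': occ=1, LF[4]=C('m')+1=1+1=2
L[5]='n': occ=0, LF[5]=C('n')+0=3+0=3
L[6]='p': occ=0, LF[6]=C('p')+0=8+0=8
L[7]='$': occ=0, LF[7]=C('$')+0=0+0=0
L[8]='s': occ=0, LF[8]=C('s')+0=10+0=10
L[9]='o': occ=3, LF[9]=C('o')+3=4+3=7
L[10]='t': occ=0, LF[10]=C('t')+0=11+0=11
L[11]='u': occ=0, LF[11]=C('u')+0=12+0=12
L[12]='p': occ=1, LF[12]=C('p')+1=8+1=9

Answer: 4 5 1 6 2 3 8 0 10 7 11 12 9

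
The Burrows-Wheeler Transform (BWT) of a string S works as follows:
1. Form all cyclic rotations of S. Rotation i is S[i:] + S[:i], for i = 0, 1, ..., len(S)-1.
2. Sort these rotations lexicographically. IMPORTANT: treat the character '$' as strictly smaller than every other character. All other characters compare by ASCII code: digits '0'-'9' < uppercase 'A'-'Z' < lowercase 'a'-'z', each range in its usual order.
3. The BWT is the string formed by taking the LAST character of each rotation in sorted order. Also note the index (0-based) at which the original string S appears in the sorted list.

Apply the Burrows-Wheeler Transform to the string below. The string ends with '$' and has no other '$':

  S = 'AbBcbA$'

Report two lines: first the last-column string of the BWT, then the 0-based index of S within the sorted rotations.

All 7 rotations (rotation i = S[i:]+S[:i]):
  rot[0] = AbBcbA$
  rot[1] = bBcbA$A
  rot[2] = BcbA$Ab
  rot[3] = cbA$AbB
  rot[4] = bA$AbBc
  rot[5] = A$AbBcb
  rot[6] = $AbBcbA
Sorted (with $ < everything):
  sorted[0] = $AbBcbA  (last char: 'A')
  sorted[1] = A$AbBcb  (last char: 'b')
  sorted[2] = AbBcbA$  (last char: '$')
  sorted[3] = BcbA$Ab  (last char: 'b')
  sorted[4] = bA$AbBc  (last char: 'c')
  sorted[5] = bBcbA$A  (last char: 'A')
  sorted[6] = cbA$AbB  (last char: 'B')
Last column: Ab$bcAB
Original string S is at sorted index 2

Answer: Ab$bcAB
2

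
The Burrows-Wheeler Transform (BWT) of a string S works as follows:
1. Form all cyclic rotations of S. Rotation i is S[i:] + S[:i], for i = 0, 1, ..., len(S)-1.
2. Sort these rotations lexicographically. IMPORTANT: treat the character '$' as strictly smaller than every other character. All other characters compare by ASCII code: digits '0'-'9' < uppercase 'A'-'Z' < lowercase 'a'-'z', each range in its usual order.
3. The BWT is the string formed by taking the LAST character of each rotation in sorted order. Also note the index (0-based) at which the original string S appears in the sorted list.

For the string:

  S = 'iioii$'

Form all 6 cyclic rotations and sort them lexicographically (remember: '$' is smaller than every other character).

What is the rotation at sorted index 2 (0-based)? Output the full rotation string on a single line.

Answer: ii$iio

Derivation:
All 6 rotations (rotation i = S[i:]+S[:i]):
  rot[0] = iioii$
  rot[1] = ioii$i
  rot[2] = oii$ii
  rot[3] = ii$iio
  rot[4] = i$iioi
  rot[5] = $iioii
Sorted (with $ < everything):
  sorted[0] = $iioii
  sorted[1] = i$iioi
  sorted[2] = ii$iio
  sorted[3] = iioii$
  sorted[4] = ioii$i
  sorted[5] = oii$ii
sorted[2] = ii$iio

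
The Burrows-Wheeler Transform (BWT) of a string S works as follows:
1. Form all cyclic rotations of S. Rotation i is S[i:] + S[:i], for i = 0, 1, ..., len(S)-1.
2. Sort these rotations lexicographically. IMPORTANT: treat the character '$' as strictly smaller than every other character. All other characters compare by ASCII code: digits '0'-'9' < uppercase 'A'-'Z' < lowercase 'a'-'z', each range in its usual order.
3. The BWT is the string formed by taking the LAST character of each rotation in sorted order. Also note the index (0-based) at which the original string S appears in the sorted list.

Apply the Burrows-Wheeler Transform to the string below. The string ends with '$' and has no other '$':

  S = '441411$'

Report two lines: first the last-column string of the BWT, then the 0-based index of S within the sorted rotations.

Answer: 114414$
6

Derivation:
All 7 rotations (rotation i = S[i:]+S[:i]):
  rot[0] = 441411$
  rot[1] = 41411$4
  rot[2] = 1411$44
  rot[3] = 411$441
  rot[4] = 11$4414
  rot[5] = 1$44141
  rot[6] = $441411
Sorted (with $ < everything):
  sorted[0] = $441411  (last char: '1')
  sorted[1] = 1$44141  (last char: '1')
  sorted[2] = 11$4414  (last char: '4')
  sorted[3] = 1411$44  (last char: '4')
  sorted[4] = 411$441  (last char: '1')
  sorted[5] = 41411$4  (last char: '4')
  sorted[6] = 441411$  (last char: '$')
Last column: 114414$
Original string S is at sorted index 6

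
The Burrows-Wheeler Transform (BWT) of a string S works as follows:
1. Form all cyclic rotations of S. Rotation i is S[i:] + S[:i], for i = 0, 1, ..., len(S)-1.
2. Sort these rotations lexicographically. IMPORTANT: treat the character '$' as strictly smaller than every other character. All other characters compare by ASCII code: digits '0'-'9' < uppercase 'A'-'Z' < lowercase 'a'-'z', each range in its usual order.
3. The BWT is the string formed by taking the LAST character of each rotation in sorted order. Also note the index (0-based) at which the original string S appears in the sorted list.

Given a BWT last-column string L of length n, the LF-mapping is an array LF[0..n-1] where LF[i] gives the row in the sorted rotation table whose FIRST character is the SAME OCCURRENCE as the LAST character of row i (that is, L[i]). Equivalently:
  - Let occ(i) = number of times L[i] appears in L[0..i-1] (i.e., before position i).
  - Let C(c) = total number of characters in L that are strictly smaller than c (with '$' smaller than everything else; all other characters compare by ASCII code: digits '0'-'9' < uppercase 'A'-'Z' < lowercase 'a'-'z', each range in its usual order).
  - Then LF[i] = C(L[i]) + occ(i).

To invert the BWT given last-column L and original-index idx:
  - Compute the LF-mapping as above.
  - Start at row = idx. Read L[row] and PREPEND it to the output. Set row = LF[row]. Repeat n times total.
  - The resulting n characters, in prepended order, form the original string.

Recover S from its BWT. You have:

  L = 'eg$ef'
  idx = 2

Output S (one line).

LF mapping: 1 4 0 2 3
Walk LF starting at row 2, prepending L[row]:
  step 1: row=2, L[2]='$', prepend. Next row=LF[2]=0
  step 2: row=0, L[0]='e', prepend. Next row=LF[0]=1
  step 3: row=1, L[1]='g', prepend. Next row=LF[1]=4
  step 4: row=4, L[4]='f', prepend. Next row=LF[4]=3
  step 5: row=3, L[3]='e', prepend. Next row=LF[3]=2
Reversed output: efge$

Answer: efge$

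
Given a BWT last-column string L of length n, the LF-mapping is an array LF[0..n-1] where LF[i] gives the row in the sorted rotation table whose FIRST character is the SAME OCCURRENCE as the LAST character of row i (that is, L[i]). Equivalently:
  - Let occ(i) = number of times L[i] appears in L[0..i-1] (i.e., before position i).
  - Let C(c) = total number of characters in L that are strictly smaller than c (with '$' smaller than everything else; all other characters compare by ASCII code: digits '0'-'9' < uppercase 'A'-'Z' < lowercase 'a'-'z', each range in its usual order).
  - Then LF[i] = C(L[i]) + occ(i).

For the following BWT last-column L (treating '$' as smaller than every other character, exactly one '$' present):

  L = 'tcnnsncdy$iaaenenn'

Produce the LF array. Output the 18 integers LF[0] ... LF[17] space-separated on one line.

Char counts: '$':1, 'a':2, 'c':2, 'd':1, 'e':2, 'i':1, 'n':6, 's':1, 't':1, 'y':1
C (first-col start): C('$')=0, C('a')=1, C('c')=3, C('d')=5, C('e')=6, C('i')=8, C('n')=9, C('s')=15, C('t')=16, C('y')=17
L[0]='t': occ=0, LF[0]=C('t')+0=16+0=16
L[1]='c': occ=0, LF[1]=C('c')+0=3+0=3
L[2]='n': occ=0, LF[2]=C('n')+0=9+0=9
L[3]='n': occ=1, LF[3]=C('n')+1=9+1=10
L[4]='s': occ=0, LF[4]=C('s')+0=15+0=15
L[5]='n': occ=2, LF[5]=C('n')+2=9+2=11
L[6]='c': occ=1, LF[6]=C('c')+1=3+1=4
L[7]='d': occ=0, LF[7]=C('d')+0=5+0=5
L[8]='y': occ=0, LF[8]=C('y')+0=17+0=17
L[9]='$': occ=0, LF[9]=C('$')+0=0+0=0
L[10]='i': occ=0, LF[10]=C('i')+0=8+0=8
L[11]='a': occ=0, LF[11]=C('a')+0=1+0=1
L[12]='a': occ=1, LF[12]=C('a')+1=1+1=2
L[13]='e': occ=0, LF[13]=C('e')+0=6+0=6
L[14]='n': occ=3, LF[14]=C('n')+3=9+3=12
L[15]='e': occ=1, LF[15]=C('e')+1=6+1=7
L[16]='n': occ=4, LF[16]=C('n')+4=9+4=13
L[17]='n': occ=5, LF[17]=C('n')+5=9+5=14

Answer: 16 3 9 10 15 11 4 5 17 0 8 1 2 6 12 7 13 14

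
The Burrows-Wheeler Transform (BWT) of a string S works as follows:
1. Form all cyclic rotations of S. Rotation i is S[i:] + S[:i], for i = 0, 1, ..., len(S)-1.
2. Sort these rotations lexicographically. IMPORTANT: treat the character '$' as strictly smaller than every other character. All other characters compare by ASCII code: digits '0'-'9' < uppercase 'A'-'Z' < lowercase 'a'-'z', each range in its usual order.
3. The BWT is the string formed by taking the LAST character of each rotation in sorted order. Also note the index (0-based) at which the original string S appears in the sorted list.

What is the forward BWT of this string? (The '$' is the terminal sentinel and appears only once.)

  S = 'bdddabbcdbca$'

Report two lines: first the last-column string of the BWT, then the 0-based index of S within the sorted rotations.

All 13 rotations (rotation i = S[i:]+S[:i]):
  rot[0] = bdddabbcdbca$
  rot[1] = dddabbcdbca$b
  rot[2] = ddabbcdbca$bd
  rot[3] = dabbcdbca$bdd
  rot[4] = abbcdbca$bddd
  rot[5] = bbcdbca$bddda
  rot[6] = bcdbca$bdddab
  rot[7] = cdbca$bdddabb
  rot[8] = dbca$bdddabbc
  rot[9] = bca$bdddabbcd
  rot[10] = ca$bdddabbcdb
  rot[11] = a$bdddabbcdbc
  rot[12] = $bdddabbcdbca
Sorted (with $ < everything):
  sorted[0] = $bdddabbcdbca  (last char: 'a')
  sorted[1] = a$bdddabbcdbc  (last char: 'c')
  sorted[2] = abbcdbca$bddd  (last char: 'd')
  sorted[3] = bbcdbca$bddda  (last char: 'a')
  sorted[4] = bca$bdddabbcd  (last char: 'd')
  sorted[5] = bcdbca$bdddab  (last char: 'b')
  sorted[6] = bdddabbcdbca$  (last char: '$')
  sorted[7] = ca$bdddabbcdb  (last char: 'b')
  sorted[8] = cdbca$bdddabb  (last char: 'b')
  sorted[9] = dabbcdbca$bdd  (last char: 'd')
  sorted[10] = dbca$bdddabbc  (last char: 'c')
  sorted[11] = ddabbcdbca$bd  (last char: 'd')
  sorted[12] = dddabbcdbca$b  (last char: 'b')
Last column: acdadb$bbdcdb
Original string S is at sorted index 6

Answer: acdadb$bbdcdb
6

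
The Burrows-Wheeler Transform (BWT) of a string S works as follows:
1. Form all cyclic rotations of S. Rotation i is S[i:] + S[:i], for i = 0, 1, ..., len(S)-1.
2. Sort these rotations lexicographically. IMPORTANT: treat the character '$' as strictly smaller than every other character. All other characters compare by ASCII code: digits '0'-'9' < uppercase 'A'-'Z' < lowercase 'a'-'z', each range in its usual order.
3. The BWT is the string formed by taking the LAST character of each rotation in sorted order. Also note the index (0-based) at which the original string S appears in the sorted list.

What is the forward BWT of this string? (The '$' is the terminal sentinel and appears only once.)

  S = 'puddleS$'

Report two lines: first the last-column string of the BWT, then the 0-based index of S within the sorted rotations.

Answer: Seudld$p
6

Derivation:
All 8 rotations (rotation i = S[i:]+S[:i]):
  rot[0] = puddleS$
  rot[1] = uddleS$p
  rot[2] = ddleS$pu
  rot[3] = dleS$pud
  rot[4] = leS$pudd
  rot[5] = eS$puddl
  rot[6] = S$puddle
  rot[7] = $puddleS
Sorted (with $ < everything):
  sorted[0] = $puddleS  (last char: 'S')
  sorted[1] = S$puddle  (last char: 'e')
  sorted[2] = ddleS$pu  (last char: 'u')
  sorted[3] = dleS$pud  (last char: 'd')
  sorted[4] = eS$puddl  (last char: 'l')
  sorted[5] = leS$pudd  (last char: 'd')
  sorted[6] = puddleS$  (last char: '$')
  sorted[7] = uddleS$p  (last char: 'p')
Last column: Seudld$p
Original string S is at sorted index 6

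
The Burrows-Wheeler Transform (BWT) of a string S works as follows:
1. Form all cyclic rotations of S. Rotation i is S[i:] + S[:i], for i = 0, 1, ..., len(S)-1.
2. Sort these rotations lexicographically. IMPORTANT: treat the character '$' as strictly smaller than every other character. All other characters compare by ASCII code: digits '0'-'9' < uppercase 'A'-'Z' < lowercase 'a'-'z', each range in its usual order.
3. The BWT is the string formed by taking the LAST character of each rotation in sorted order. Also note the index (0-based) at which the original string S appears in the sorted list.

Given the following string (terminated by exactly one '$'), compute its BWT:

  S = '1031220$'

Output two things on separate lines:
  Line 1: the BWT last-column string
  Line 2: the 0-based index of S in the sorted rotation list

All 8 rotations (rotation i = S[i:]+S[:i]):
  rot[0] = 1031220$
  rot[1] = 031220$1
  rot[2] = 31220$10
  rot[3] = 1220$103
  rot[4] = 220$1031
  rot[5] = 20$10312
  rot[6] = 0$103122
  rot[7] = $1031220
Sorted (with $ < everything):
  sorted[0] = $1031220  (last char: '0')
  sorted[1] = 0$103122  (last char: '2')
  sorted[2] = 031220$1  (last char: '1')
  sorted[3] = 1031220$  (last char: '$')
  sorted[4] = 1220$103  (last char: '3')
  sorted[5] = 20$10312  (last char: '2')
  sorted[6] = 220$1031  (last char: '1')
  sorted[7] = 31220$10  (last char: '0')
Last column: 021$3210
Original string S is at sorted index 3

Answer: 021$3210
3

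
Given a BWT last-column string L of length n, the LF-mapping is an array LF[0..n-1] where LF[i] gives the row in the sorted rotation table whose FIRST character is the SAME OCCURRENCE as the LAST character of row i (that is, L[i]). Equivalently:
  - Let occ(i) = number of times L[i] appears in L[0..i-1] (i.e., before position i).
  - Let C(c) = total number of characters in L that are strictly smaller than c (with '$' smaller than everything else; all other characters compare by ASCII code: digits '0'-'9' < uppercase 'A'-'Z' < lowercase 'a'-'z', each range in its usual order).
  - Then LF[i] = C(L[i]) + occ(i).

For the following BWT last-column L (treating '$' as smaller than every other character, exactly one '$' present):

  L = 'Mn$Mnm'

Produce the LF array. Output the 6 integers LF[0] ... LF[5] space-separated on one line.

Char counts: '$':1, 'M':2, 'm':1, 'n':2
C (first-col start): C('$')=0, C('M')=1, C('m')=3, C('n')=4
L[0]='M': occ=0, LF[0]=C('M')+0=1+0=1
L[1]='n': occ=0, LF[1]=C('n')+0=4+0=4
L[2]='$': occ=0, LF[2]=C('$')+0=0+0=0
L[3]='M': occ=1, LF[3]=C('M')+1=1+1=2
L[4]='n': occ=1, LF[4]=C('n')+1=4+1=5
L[5]='m': occ=0, LF[5]=C('m')+0=3+0=3

Answer: 1 4 0 2 5 3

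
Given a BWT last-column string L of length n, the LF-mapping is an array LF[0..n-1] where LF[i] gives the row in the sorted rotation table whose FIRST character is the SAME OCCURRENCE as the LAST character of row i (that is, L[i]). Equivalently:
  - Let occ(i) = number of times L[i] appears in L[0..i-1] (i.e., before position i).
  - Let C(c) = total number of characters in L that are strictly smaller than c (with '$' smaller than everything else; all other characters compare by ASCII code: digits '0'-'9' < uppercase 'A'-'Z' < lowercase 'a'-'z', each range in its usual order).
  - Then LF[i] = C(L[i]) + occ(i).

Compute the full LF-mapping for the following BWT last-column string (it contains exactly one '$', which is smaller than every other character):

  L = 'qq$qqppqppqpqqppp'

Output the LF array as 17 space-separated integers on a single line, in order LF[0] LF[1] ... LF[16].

Char counts: '$':1, 'p':8, 'q':8
C (first-col start): C('$')=0, C('p')=1, C('q')=9
L[0]='q': occ=0, LF[0]=C('q')+0=9+0=9
L[1]='q': occ=1, LF[1]=C('q')+1=9+1=10
L[2]='$': occ=0, LF[2]=C('$')+0=0+0=0
L[3]='q': occ=2, LF[3]=C('q')+2=9+2=11
L[4]='q': occ=3, LF[4]=C('q')+3=9+3=12
L[5]='p': occ=0, LF[5]=C('p')+0=1+0=1
L[6]='p': occ=1, LF[6]=C('p')+1=1+1=2
L[7]='q': occ=4, LF[7]=C('q')+4=9+4=13
L[8]='p': occ=2, LF[8]=C('p')+2=1+2=3
L[9]='p': occ=3, LF[9]=C('p')+3=1+3=4
L[10]='q': occ=5, LF[10]=C('q')+5=9+5=14
L[11]='p': occ=4, LF[11]=C('p')+4=1+4=5
L[12]='q': occ=6, LF[12]=C('q')+6=9+6=15
L[13]='q': occ=7, LF[13]=C('q')+7=9+7=16
L[14]='p': occ=5, LF[14]=C('p')+5=1+5=6
L[15]='p': occ=6, LF[15]=C('p')+6=1+6=7
L[16]='p': occ=7, LF[16]=C('p')+7=1+7=8

Answer: 9 10 0 11 12 1 2 13 3 4 14 5 15 16 6 7 8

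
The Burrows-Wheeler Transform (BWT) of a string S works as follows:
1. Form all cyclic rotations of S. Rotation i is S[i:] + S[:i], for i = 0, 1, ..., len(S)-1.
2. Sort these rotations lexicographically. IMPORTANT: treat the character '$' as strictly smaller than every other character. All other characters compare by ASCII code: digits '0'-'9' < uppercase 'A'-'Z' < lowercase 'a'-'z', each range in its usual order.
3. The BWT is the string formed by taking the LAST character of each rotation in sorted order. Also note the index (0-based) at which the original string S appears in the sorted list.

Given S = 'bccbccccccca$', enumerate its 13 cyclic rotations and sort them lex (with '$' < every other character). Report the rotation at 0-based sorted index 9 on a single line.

Answer: cccca$bccbccc

Derivation:
All 13 rotations (rotation i = S[i:]+S[:i]):
  rot[0] = bccbccccccca$
  rot[1] = ccbccccccca$b
  rot[2] = cbccccccca$bc
  rot[3] = bccccccca$bcc
  rot[4] = ccccccca$bccb
  rot[5] = cccccca$bccbc
  rot[6] = ccccca$bccbcc
  rot[7] = cccca$bccbccc
  rot[8] = ccca$bccbcccc
  rot[9] = cca$bccbccccc
  rot[10] = ca$bccbcccccc
  rot[11] = a$bccbccccccc
  rot[12] = $bccbccccccca
Sorted (with $ < everything):
  sorted[0] = $bccbccccccca
  sorted[1] = a$bccbccccccc
  sorted[2] = bccbccccccca$
  sorted[3] = bccccccca$bcc
  sorted[4] = ca$bccbcccccc
  sorted[5] = cbccccccca$bc
  sorted[6] = cca$bccbccccc
  sorted[7] = ccbccccccca$b
  sorted[8] = ccca$bccbcccc
  sorted[9] = cccca$bccbccc
  sorted[10] = ccccca$bccbcc
  sorted[11] = cccccca$bccbc
  sorted[12] = ccccccca$bccb
sorted[9] = cccca$bccbccc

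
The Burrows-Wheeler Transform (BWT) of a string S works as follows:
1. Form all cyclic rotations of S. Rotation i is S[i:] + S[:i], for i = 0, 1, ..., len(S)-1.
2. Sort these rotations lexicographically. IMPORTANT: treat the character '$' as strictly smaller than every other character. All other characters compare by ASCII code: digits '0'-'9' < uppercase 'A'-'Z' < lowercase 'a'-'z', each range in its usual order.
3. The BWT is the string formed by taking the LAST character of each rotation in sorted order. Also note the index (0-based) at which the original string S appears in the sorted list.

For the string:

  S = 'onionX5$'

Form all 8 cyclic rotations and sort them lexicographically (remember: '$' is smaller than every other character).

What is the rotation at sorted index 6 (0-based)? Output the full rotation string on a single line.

Answer: onX5$oni

Derivation:
All 8 rotations (rotation i = S[i:]+S[:i]):
  rot[0] = onionX5$
  rot[1] = nionX5$o
  rot[2] = ionX5$on
  rot[3] = onX5$oni
  rot[4] = nX5$onio
  rot[5] = X5$onion
  rot[6] = 5$onionX
  rot[7] = $onionX5
Sorted (with $ < everything):
  sorted[0] = $onionX5
  sorted[1] = 5$onionX
  sorted[2] = X5$onion
  sorted[3] = ionX5$on
  sorted[4] = nX5$onio
  sorted[5] = nionX5$o
  sorted[6] = onX5$oni
  sorted[7] = onionX5$
sorted[6] = onX5$oni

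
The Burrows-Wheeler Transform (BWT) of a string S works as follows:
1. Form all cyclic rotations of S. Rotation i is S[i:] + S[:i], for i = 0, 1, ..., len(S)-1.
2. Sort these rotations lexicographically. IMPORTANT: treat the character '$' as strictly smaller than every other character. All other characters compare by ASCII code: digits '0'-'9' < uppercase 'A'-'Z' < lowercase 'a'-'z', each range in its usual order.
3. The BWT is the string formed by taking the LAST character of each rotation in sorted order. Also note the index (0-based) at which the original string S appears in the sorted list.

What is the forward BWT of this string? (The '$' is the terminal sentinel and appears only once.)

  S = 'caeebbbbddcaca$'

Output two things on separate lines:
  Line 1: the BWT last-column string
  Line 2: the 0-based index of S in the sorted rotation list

All 15 rotations (rotation i = S[i:]+S[:i]):
  rot[0] = caeebbbbddcaca$
  rot[1] = aeebbbbddcaca$c
  rot[2] = eebbbbddcaca$ca
  rot[3] = ebbbbddcaca$cae
  rot[4] = bbbbddcaca$caee
  rot[5] = bbbddcaca$caeeb
  rot[6] = bbddcaca$caeebb
  rot[7] = bddcaca$caeebbb
  rot[8] = ddcaca$caeebbbb
  rot[9] = dcaca$caeebbbbd
  rot[10] = caca$caeebbbbdd
  rot[11] = aca$caeebbbbddc
  rot[12] = ca$caeebbbbddca
  rot[13] = a$caeebbbbddcac
  rot[14] = $caeebbbbddcaca
Sorted (with $ < everything):
  sorted[0] = $caeebbbbddcaca  (last char: 'a')
  sorted[1] = a$caeebbbbddcac  (last char: 'c')
  sorted[2] = aca$caeebbbbddc  (last char: 'c')
  sorted[3] = aeebbbbddcaca$c  (last char: 'c')
  sorted[4] = bbbbddcaca$caee  (last char: 'e')
  sorted[5] = bbbddcaca$caeeb  (last char: 'b')
  sorted[6] = bbddcaca$caeebb  (last char: 'b')
  sorted[7] = bddcaca$caeebbb  (last char: 'b')
  sorted[8] = ca$caeebbbbddca  (last char: 'a')
  sorted[9] = caca$caeebbbbdd  (last char: 'd')
  sorted[10] = caeebbbbddcaca$  (last char: '$')
  sorted[11] = dcaca$caeebbbbd  (last char: 'd')
  sorted[12] = ddcaca$caeebbbb  (last char: 'b')
  sorted[13] = ebbbbddcaca$cae  (last char: 'e')
  sorted[14] = eebbbbddcaca$ca  (last char: 'a')
Last column: acccebbbad$dbea
Original string S is at sorted index 10

Answer: acccebbbad$dbea
10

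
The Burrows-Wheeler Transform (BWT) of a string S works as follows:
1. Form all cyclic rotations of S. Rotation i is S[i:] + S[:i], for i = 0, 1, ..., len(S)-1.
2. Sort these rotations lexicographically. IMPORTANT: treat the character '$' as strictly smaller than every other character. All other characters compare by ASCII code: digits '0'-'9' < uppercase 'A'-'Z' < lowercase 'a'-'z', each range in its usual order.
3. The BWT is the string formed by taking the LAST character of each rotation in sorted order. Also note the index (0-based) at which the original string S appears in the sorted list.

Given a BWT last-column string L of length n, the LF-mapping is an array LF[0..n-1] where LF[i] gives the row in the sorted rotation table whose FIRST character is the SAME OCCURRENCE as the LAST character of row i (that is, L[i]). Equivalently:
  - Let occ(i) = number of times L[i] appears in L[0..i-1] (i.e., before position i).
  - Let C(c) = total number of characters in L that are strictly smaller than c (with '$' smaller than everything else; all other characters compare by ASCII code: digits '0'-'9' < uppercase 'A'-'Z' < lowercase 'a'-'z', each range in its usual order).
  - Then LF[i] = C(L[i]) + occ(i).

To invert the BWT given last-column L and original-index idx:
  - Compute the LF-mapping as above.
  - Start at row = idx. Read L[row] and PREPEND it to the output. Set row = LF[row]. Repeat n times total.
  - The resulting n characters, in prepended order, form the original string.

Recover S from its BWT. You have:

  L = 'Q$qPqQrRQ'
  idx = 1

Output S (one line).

LF mapping: 2 0 6 1 7 3 8 5 4
Walk LF starting at row 1, prepending L[row]:
  step 1: row=1, L[1]='$', prepend. Next row=LF[1]=0
  step 2: row=0, L[0]='Q', prepend. Next row=LF[0]=2
  step 3: row=2, L[2]='q', prepend. Next row=LF[2]=6
  step 4: row=6, L[6]='r', prepend. Next row=LF[6]=8
  step 5: row=8, L[8]='Q', prepend. Next row=LF[8]=4
  step 6: row=4, L[4]='q', prepend. Next row=LF[4]=7
  step 7: row=7, L[7]='R', prepend. Next row=LF[7]=5
  step 8: row=5, L[5]='Q', prepend. Next row=LF[5]=3
  step 9: row=3, L[3]='P', prepend. Next row=LF[3]=1
Reversed output: PQRqQrqQ$

Answer: PQRqQrqQ$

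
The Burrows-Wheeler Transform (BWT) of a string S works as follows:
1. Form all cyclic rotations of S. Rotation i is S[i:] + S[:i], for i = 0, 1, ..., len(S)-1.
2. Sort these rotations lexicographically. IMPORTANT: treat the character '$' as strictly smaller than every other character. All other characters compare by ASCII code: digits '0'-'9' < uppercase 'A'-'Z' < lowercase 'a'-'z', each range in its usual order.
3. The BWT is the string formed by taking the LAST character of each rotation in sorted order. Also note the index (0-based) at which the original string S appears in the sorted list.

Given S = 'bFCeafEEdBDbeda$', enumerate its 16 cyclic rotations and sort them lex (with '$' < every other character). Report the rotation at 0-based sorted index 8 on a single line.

All 16 rotations (rotation i = S[i:]+S[:i]):
  rot[0] = bFCeafEEdBDbeda$
  rot[1] = FCeafEEdBDbeda$b
  rot[2] = CeafEEdBDbeda$bF
  rot[3] = eafEEdBDbeda$bFC
  rot[4] = afEEdBDbeda$bFCe
  rot[5] = fEEdBDbeda$bFCea
  rot[6] = EEdBDbeda$bFCeaf
  rot[7] = EdBDbeda$bFCeafE
  rot[8] = dBDbeda$bFCeafEE
  rot[9] = BDbeda$bFCeafEEd
  rot[10] = Dbeda$bFCeafEEdB
  rot[11] = beda$bFCeafEEdBD
  rot[12] = eda$bFCeafEEdBDb
  rot[13] = da$bFCeafEEdBDbe
  rot[14] = a$bFCeafEEdBDbed
  rot[15] = $bFCeafEEdBDbeda
Sorted (with $ < everything):
  sorted[0] = $bFCeafEEdBDbeda
  sorted[1] = BDbeda$bFCeafEEd
  sorted[2] = CeafEEdBDbeda$bF
  sorted[3] = Dbeda$bFCeafEEdB
  sorted[4] = EEdBDbeda$bFCeaf
  sorted[5] = EdBDbeda$bFCeafE
  sorted[6] = FCeafEEdBDbeda$b
  sorted[7] = a$bFCeafEEdBDbed
  sorted[8] = afEEdBDbeda$bFCe
  sorted[9] = bFCeafEEdBDbeda$
  sorted[10] = beda$bFCeafEEdBD
  sorted[11] = dBDbeda$bFCeafEE
  sorted[12] = da$bFCeafEEdBDbe
  sorted[13] = eafEEdBDbeda$bFC
  sorted[14] = eda$bFCeafEEdBDb
  sorted[15] = fEEdBDbeda$bFCea
sorted[8] = afEEdBDbeda$bFCe

Answer: afEEdBDbeda$bFCe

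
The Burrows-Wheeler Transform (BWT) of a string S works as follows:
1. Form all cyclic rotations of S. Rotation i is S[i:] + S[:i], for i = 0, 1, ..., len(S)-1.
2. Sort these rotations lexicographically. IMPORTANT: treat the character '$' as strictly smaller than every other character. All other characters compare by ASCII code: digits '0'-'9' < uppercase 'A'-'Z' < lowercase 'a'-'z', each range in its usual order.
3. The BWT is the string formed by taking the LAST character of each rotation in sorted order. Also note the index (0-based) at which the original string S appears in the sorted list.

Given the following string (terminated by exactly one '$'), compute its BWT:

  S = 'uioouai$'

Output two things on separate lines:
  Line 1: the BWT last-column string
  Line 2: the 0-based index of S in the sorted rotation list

Answer: iuauioo$
7

Derivation:
All 8 rotations (rotation i = S[i:]+S[:i]):
  rot[0] = uioouai$
  rot[1] = ioouai$u
  rot[2] = oouai$ui
  rot[3] = ouai$uio
  rot[4] = uai$uioo
  rot[5] = ai$uioou
  rot[6] = i$uiooua
  rot[7] = $uioouai
Sorted (with $ < everything):
  sorted[0] = $uioouai  (last char: 'i')
  sorted[1] = ai$uioou  (last char: 'u')
  sorted[2] = i$uiooua  (last char: 'a')
  sorted[3] = ioouai$u  (last char: 'u')
  sorted[4] = oouai$ui  (last char: 'i')
  sorted[5] = ouai$uio  (last char: 'o')
  sorted[6] = uai$uioo  (last char: 'o')
  sorted[7] = uioouai$  (last char: '$')
Last column: iuauioo$
Original string S is at sorted index 7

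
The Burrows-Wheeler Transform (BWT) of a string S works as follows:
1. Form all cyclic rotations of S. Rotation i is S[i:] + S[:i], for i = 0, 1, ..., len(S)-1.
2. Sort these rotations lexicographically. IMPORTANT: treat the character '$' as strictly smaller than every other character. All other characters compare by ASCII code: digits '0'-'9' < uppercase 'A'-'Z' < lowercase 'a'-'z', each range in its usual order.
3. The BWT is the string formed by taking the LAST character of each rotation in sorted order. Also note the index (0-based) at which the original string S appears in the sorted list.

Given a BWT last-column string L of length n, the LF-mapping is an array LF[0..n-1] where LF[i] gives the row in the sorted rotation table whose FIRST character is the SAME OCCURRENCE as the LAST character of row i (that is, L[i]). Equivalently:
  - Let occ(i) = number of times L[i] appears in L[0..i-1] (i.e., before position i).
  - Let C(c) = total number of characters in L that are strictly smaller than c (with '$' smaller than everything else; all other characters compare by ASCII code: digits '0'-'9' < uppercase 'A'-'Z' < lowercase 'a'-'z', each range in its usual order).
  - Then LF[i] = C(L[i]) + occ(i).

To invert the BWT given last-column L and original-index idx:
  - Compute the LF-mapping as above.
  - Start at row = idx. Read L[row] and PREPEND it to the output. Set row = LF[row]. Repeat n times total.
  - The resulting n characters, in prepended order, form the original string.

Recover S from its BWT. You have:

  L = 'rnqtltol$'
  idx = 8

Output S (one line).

Answer: tqltnlor$

Derivation:
LF mapping: 6 3 5 7 1 8 4 2 0
Walk LF starting at row 8, prepending L[row]:
  step 1: row=8, L[8]='$', prepend. Next row=LF[8]=0
  step 2: row=0, L[0]='r', prepend. Next row=LF[0]=6
  step 3: row=6, L[6]='o', prepend. Next row=LF[6]=4
  step 4: row=4, L[4]='l', prepend. Next row=LF[4]=1
  step 5: row=1, L[1]='n', prepend. Next row=LF[1]=3
  step 6: row=3, L[3]='t', prepend. Next row=LF[3]=7
  step 7: row=7, L[7]='l', prepend. Next row=LF[7]=2
  step 8: row=2, L[2]='q', prepend. Next row=LF[2]=5
  step 9: row=5, L[5]='t', prepend. Next row=LF[5]=8
Reversed output: tqltnlor$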